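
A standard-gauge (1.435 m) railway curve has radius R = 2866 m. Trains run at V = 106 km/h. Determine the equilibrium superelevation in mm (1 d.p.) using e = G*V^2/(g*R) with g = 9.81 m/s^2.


Convert speed: V = 106 / 3.6 = 29.4444 m/s
Apply formula: e = 1.435 * 29.4444^2 / (9.81 * 2866)
e = 1.435 * 866.9753 / 28115.46
e = 0.04425 m = 44.3 mm

44.3


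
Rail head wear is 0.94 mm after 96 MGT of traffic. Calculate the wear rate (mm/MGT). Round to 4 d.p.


Wear rate = total wear / cumulative tonnage
Rate = 0.94 / 96
Rate = 0.0098 mm/MGT

0.0098


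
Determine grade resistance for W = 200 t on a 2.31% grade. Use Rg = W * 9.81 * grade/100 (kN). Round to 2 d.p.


Rg = W * 9.81 * grade / 100
Rg = 200 * 9.81 * 2.31 / 100
Rg = 1962.0 * 0.0231
Rg = 45.32 kN

45.32


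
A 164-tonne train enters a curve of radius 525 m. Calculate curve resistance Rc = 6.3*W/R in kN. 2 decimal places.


Rc = 6.3 * W / R
Rc = 6.3 * 164 / 525
Rc = 1033.2 / 525
Rc = 1.97 kN

1.97


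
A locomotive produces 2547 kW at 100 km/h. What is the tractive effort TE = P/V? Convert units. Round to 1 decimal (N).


Convert: P = 2547 kW = 2547000 W
V = 100 / 3.6 = 27.7778 m/s
TE = 2547000 / 27.7778
TE = 91692.0 N

91692.0


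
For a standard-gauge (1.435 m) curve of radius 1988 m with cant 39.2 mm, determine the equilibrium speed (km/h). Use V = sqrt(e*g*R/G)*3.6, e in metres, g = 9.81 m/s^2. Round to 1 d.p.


Convert cant: e = 39.2 mm = 0.0392 m
V_ms = sqrt(0.0392 * 9.81 * 1988 / 1.435)
V_ms = sqrt(532.74521) = 23.0813 m/s
V = 23.0813 * 3.6 = 83.1 km/h

83.1


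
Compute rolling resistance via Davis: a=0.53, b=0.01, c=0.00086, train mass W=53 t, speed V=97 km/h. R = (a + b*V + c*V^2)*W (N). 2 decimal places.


b*V = 0.01 * 97 = 0.97
c*V^2 = 0.00086 * 9409 = 8.09174
R_per_t = 0.53 + 0.97 + 8.09174 = 9.59174 N/t
R_total = 9.59174 * 53 = 508.36 N

508.36


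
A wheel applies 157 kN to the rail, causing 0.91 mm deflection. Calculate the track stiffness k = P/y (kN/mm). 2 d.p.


Track stiffness k = P / y
k = 157 / 0.91
k = 172.53 kN/mm

172.53


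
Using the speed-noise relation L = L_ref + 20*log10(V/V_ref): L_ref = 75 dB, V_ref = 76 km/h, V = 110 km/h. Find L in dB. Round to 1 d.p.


V/V_ref = 110 / 76 = 1.447368
log10(1.447368) = 0.160579
20 * 0.160579 = 3.2116
L = 75 + 3.2116 = 78.2 dB

78.2


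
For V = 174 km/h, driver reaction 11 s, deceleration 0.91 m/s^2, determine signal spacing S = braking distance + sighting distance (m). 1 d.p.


V = 174 / 3.6 = 48.3333 m/s
Braking distance = 48.3333^2 / (2*0.91) = 1283.5775 m
Sighting distance = 48.3333 * 11 = 531.6667 m
S = 1283.5775 + 531.6667 = 1815.2 m

1815.2


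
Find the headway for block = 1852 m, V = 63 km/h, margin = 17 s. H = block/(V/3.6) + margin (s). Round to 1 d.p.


V = 63 / 3.6 = 17.5 m/s
Block traversal time = 1852 / 17.5 = 105.8286 s
Headway = 105.8286 + 17
Headway = 122.8 s

122.8


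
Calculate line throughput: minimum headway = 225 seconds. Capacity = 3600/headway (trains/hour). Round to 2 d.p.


Capacity = 3600 / headway
Capacity = 3600 / 225
Capacity = 16.00 trains/hour

16.00


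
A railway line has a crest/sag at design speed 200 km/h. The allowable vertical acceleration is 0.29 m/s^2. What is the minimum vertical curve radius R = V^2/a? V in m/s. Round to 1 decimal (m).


Convert speed: V = 200 / 3.6 = 55.5556 m/s
V^2 = 3086.4198 m^2/s^2
R_v = 3086.4198 / 0.29
R_v = 10642.8 m

10642.8


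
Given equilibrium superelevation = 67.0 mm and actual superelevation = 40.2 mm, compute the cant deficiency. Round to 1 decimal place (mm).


Cant deficiency = equilibrium cant - actual cant
CD = 67.0 - 40.2
CD = 26.8 mm

26.8


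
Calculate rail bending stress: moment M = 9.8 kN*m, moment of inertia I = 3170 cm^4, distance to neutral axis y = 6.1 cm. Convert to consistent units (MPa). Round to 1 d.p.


Convert units:
M = 9.8 kN*m = 9800000 N*mm
y = 6.1 cm = 61 mm
I = 3170 cm^4 = 31700000 mm^4
sigma = 9800000 * 61 / 31700000
sigma = 18.9 MPa

18.9


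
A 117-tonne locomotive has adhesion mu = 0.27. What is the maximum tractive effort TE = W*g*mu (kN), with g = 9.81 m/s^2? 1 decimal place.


TE_max = W * g * mu
TE_max = 117 * 9.81 * 0.27
TE_max = 1147.77 * 0.27
TE_max = 309.9 kN

309.9


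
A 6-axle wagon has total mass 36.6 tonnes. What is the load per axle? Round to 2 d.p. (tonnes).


Load per axle = total weight / number of axles
Load = 36.6 / 6
Load = 6.10 tonnes

6.10


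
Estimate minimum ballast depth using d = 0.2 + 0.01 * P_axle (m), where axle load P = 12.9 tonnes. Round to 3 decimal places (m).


d = 0.2 + 0.01 * 12.9
d = 0.2 + 0.129
d = 0.329 m

0.329


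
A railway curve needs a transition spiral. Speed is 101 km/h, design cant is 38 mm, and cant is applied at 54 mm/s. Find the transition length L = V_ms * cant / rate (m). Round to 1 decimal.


Convert speed: V = 101 / 3.6 = 28.0556 m/s
L = 28.0556 * 38 / 54
L = 1066.1111 / 54
L = 19.7 m

19.7


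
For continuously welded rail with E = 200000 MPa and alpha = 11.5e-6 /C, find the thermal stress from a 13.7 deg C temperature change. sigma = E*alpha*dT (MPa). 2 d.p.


sigma = E * alpha * dT
sigma = 200000 * 11.5e-6 * 13.7
sigma = 2.3 * 13.7
sigma = 31.51 MPa

31.51


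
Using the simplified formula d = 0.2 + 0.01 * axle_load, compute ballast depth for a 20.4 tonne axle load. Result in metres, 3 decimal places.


d = 0.2 + 0.01 * 20.4
d = 0.2 + 0.204
d = 0.404 m

0.404


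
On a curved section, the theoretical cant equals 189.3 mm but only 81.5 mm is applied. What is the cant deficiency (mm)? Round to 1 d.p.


Cant deficiency = equilibrium cant - actual cant
CD = 189.3 - 81.5
CD = 107.8 mm

107.8


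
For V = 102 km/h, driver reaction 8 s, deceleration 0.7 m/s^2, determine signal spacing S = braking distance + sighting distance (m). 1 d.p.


V = 102 / 3.6 = 28.3333 m/s
Braking distance = 28.3333^2 / (2*0.7) = 573.4127 m
Sighting distance = 28.3333 * 8 = 226.6667 m
S = 573.4127 + 226.6667 = 800.1 m

800.1


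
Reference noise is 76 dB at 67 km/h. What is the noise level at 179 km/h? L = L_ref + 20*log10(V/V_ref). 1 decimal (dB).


V/V_ref = 179 / 67 = 2.671642
log10(2.671642) = 0.426778
20 * 0.426778 = 8.5356
L = 76 + 8.5356 = 84.5 dB

84.5


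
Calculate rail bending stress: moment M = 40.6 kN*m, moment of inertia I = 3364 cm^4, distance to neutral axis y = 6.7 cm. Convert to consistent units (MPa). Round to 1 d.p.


Convert units:
M = 40.6 kN*m = 40600000 N*mm
y = 6.7 cm = 67 mm
I = 3364 cm^4 = 33640000 mm^4
sigma = 40600000 * 67 / 33640000
sigma = 80.9 MPa

80.9


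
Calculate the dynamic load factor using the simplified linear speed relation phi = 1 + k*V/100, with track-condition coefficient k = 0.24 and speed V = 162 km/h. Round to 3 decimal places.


phi = 1 + k * V / 100
phi = 1 + 0.24 * 162 / 100
phi = 1 + 0.3888
phi = 1.389

1.389


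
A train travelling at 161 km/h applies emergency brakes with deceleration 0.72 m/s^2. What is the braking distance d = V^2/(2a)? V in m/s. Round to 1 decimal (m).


Convert speed: V = 161 / 3.6 = 44.7222 m/s
V^2 = 2000.0772
d = 2000.0772 / (2 * 0.72)
d = 2000.0772 / 1.44
d = 1388.9 m

1388.9


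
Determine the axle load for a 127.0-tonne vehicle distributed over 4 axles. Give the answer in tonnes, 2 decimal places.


Load per axle = total weight / number of axles
Load = 127.0 / 4
Load = 31.75 tonnes

31.75


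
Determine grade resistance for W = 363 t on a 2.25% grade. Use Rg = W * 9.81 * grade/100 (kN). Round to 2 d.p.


Rg = W * 9.81 * grade / 100
Rg = 363 * 9.81 * 2.25 / 100
Rg = 3561.03 * 0.0225
Rg = 80.12 kN

80.12


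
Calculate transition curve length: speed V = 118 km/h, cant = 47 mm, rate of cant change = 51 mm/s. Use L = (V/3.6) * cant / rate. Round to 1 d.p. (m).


Convert speed: V = 118 / 3.6 = 32.7778 m/s
L = 32.7778 * 47 / 51
L = 1540.5556 / 51
L = 30.2 m

30.2


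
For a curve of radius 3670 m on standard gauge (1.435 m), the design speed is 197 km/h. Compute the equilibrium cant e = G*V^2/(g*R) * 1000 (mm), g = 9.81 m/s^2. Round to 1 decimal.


Convert speed: V = 197 / 3.6 = 54.7222 m/s
Apply formula: e = 1.435 * 54.7222^2 / (9.81 * 3670)
e = 1.435 * 2994.5216 / 36002.7
e = 0.119356 m = 119.4 mm

119.4


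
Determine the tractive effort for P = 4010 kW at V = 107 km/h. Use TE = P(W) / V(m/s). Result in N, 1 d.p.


Convert: P = 4010 kW = 4010000 W
V = 107 / 3.6 = 29.7222 m/s
TE = 4010000 / 29.7222
TE = 134915.9 N

134915.9


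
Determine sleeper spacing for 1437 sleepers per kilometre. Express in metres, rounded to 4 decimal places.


Spacing = 1000 m / number of sleepers
Spacing = 1000 / 1437
Spacing = 0.6959 m

0.6959


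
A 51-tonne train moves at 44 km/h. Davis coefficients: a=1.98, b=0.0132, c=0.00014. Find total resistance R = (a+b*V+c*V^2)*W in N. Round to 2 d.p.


b*V = 0.0132 * 44 = 0.5808
c*V^2 = 0.00014 * 1936 = 0.27104
R_per_t = 1.98 + 0.5808 + 0.27104 = 2.83184 N/t
R_total = 2.83184 * 51 = 144.42 N

144.42


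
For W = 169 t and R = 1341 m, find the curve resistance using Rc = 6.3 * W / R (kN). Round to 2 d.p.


Rc = 6.3 * W / R
Rc = 6.3 * 169 / 1341
Rc = 1064.7 / 1341
Rc = 0.79 kN

0.79


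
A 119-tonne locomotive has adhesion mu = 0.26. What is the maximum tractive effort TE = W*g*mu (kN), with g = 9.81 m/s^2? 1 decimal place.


TE_max = W * g * mu
TE_max = 119 * 9.81 * 0.26
TE_max = 1167.39 * 0.26
TE_max = 303.5 kN

303.5


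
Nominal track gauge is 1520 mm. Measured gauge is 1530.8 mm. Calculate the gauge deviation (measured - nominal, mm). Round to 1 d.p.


Deviation = measured - nominal
Deviation = 1530.8 - 1520
Deviation = 10.8 mm

10.8


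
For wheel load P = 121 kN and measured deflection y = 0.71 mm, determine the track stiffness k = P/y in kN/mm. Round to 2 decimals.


Track stiffness k = P / y
k = 121 / 0.71
k = 170.42 kN/mm

170.42


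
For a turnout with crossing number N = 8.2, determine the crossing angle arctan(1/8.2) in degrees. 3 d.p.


1/N = 1/8.2 = 0.121951
angle = arctan(0.121951) = 0.121352 rad
angle = 0.121352 * 180/pi = 6.953 degrees

6.953


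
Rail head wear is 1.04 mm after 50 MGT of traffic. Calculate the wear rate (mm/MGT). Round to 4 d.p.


Wear rate = total wear / cumulative tonnage
Rate = 1.04 / 50
Rate = 0.0208 mm/MGT

0.0208


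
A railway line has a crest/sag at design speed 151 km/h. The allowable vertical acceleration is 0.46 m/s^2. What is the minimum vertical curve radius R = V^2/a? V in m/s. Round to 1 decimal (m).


Convert speed: V = 151 / 3.6 = 41.9444 m/s
V^2 = 1759.3364 m^2/s^2
R_v = 1759.3364 / 0.46
R_v = 3824.6 m

3824.6


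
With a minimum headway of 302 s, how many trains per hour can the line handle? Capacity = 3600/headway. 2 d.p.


Capacity = 3600 / headway
Capacity = 3600 / 302
Capacity = 11.92 trains/hour

11.92


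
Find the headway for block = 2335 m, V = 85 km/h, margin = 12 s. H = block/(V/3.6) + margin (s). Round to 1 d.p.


V = 85 / 3.6 = 23.6111 m/s
Block traversal time = 2335 / 23.6111 = 98.8941 s
Headway = 98.8941 + 12
Headway = 110.9 s

110.9


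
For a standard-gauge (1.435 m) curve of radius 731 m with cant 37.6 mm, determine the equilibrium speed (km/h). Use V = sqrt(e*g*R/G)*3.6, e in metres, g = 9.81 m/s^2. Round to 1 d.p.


Convert cant: e = 37.6 mm = 0.0376 m
V_ms = sqrt(0.0376 * 9.81 * 731 / 1.435)
V_ms = sqrt(187.898074) = 13.7076 m/s
V = 13.7076 * 3.6 = 49.3 km/h

49.3


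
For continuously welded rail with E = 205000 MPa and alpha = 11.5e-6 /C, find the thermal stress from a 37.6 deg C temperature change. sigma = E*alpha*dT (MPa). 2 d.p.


sigma = E * alpha * dT
sigma = 205000 * 11.5e-6 * 37.6
sigma = 2.3575 * 37.6
sigma = 88.64 MPa

88.64


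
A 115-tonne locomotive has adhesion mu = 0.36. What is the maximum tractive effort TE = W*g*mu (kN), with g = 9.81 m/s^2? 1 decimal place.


TE_max = W * g * mu
TE_max = 115 * 9.81 * 0.36
TE_max = 1128.15 * 0.36
TE_max = 406.1 kN

406.1


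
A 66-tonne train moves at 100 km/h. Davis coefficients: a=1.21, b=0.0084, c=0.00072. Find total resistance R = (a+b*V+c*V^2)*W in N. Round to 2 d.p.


b*V = 0.0084 * 100 = 0.84
c*V^2 = 0.00072 * 10000 = 7.2
R_per_t = 1.21 + 0.84 + 7.2 = 9.25 N/t
R_total = 9.25 * 66 = 610.50 N

610.50


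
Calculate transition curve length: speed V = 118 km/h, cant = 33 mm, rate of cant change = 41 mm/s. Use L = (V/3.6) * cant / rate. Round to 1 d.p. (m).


Convert speed: V = 118 / 3.6 = 32.7778 m/s
L = 32.7778 * 33 / 41
L = 1081.6667 / 41
L = 26.4 m

26.4


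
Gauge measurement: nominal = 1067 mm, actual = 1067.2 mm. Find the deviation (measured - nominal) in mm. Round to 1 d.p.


Deviation = measured - nominal
Deviation = 1067.2 - 1067
Deviation = 0.2 mm

0.2


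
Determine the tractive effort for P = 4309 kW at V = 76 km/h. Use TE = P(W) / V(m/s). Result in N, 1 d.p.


Convert: P = 4309 kW = 4309000 W
V = 76 / 3.6 = 21.1111 m/s
TE = 4309000 / 21.1111
TE = 204110.5 N

204110.5


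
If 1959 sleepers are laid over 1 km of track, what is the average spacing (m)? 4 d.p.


Spacing = 1000 m / number of sleepers
Spacing = 1000 / 1959
Spacing = 0.5105 m

0.5105


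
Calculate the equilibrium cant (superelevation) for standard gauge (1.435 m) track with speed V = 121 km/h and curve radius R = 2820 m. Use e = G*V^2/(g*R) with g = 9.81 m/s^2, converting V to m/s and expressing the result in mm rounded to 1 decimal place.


Convert speed: V = 121 / 3.6 = 33.6111 m/s
Apply formula: e = 1.435 * 33.6111^2 / (9.81 * 2820)
e = 1.435 * 1129.7068 / 27664.2
e = 0.0586 m = 58.6 mm

58.6


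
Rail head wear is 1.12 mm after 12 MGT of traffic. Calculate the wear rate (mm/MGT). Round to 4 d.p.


Wear rate = total wear / cumulative tonnage
Rate = 1.12 / 12
Rate = 0.0933 mm/MGT

0.0933


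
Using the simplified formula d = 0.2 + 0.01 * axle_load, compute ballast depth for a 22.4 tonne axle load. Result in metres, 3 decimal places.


d = 0.2 + 0.01 * 22.4
d = 0.2 + 0.224
d = 0.424 m

0.424


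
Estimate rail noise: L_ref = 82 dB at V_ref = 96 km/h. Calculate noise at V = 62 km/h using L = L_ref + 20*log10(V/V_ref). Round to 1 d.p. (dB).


V/V_ref = 62 / 96 = 0.645833
log10(0.645833) = -0.18988
20 * -0.18988 = -3.7976
L = 82 + -3.7976 = 78.2 dB

78.2


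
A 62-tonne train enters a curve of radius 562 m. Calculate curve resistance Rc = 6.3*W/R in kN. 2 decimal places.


Rc = 6.3 * W / R
Rc = 6.3 * 62 / 562
Rc = 390.6 / 562
Rc = 0.70 kN

0.70


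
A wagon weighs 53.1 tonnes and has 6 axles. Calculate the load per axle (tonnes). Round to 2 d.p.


Load per axle = total weight / number of axles
Load = 53.1 / 6
Load = 8.85 tonnes

8.85


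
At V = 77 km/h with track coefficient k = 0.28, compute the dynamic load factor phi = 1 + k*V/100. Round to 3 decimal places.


phi = 1 + k * V / 100
phi = 1 + 0.28 * 77 / 100
phi = 1 + 0.2156
phi = 1.216

1.216


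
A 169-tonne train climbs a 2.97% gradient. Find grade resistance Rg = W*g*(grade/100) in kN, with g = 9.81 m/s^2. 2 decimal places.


Rg = W * 9.81 * grade / 100
Rg = 169 * 9.81 * 2.97 / 100
Rg = 1657.89 * 0.0297
Rg = 49.24 kN

49.24


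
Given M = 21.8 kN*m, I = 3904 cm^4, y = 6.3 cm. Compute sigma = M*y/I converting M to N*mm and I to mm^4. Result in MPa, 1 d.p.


Convert units:
M = 21.8 kN*m = 21800000 N*mm
y = 6.3 cm = 63 mm
I = 3904 cm^4 = 39040000 mm^4
sigma = 21800000 * 63 / 39040000
sigma = 35.2 MPa

35.2


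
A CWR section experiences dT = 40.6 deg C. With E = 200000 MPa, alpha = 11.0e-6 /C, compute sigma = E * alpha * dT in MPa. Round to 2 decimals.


sigma = E * alpha * dT
sigma = 200000 * 11.0e-6 * 40.6
sigma = 2.2 * 40.6
sigma = 89.32 MPa

89.32


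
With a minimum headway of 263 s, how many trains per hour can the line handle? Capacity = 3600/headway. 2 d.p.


Capacity = 3600 / headway
Capacity = 3600 / 263
Capacity = 13.69 trains/hour

13.69


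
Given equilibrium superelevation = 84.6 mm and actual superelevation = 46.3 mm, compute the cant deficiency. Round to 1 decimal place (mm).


Cant deficiency = equilibrium cant - actual cant
CD = 84.6 - 46.3
CD = 38.3 mm

38.3


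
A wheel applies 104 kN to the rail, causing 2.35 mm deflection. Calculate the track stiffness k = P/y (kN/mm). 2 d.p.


Track stiffness k = P / y
k = 104 / 2.35
k = 44.26 kN/mm

44.26


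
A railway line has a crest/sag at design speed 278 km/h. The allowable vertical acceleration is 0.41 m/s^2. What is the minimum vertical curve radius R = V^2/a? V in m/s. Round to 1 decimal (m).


Convert speed: V = 278 / 3.6 = 77.2222 m/s
V^2 = 5963.2716 m^2/s^2
R_v = 5963.2716 / 0.41
R_v = 14544.6 m

14544.6


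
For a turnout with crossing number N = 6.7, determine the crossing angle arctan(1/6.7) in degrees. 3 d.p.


1/N = 1/6.7 = 0.149254
angle = arctan(0.149254) = 0.14816 rad
angle = 0.14816 * 180/pi = 8.489 degrees

8.489


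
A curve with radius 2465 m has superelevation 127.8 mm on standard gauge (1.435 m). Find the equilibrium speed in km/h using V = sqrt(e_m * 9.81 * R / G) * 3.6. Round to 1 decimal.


Convert cant: e = 127.8 mm = 0.1278 m
V_ms = sqrt(0.1278 * 9.81 * 2465 / 1.435)
V_ms = sqrt(2153.599213) = 46.4069 m/s
V = 46.4069 * 3.6 = 167.1 km/h

167.1


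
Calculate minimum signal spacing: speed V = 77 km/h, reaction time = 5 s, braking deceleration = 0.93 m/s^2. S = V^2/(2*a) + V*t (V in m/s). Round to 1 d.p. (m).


V = 77 / 3.6 = 21.3889 m/s
Braking distance = 21.3889^2 / (2*0.93) = 245.9594 m
Sighting distance = 21.3889 * 5 = 106.9444 m
S = 245.9594 + 106.9444 = 352.9 m

352.9


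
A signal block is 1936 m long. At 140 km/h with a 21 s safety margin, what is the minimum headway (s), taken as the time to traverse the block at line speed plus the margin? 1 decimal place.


V = 140 / 3.6 = 38.8889 m/s
Block traversal time = 1936 / 38.8889 = 49.7829 s
Headway = 49.7829 + 21
Headway = 70.8 s

70.8


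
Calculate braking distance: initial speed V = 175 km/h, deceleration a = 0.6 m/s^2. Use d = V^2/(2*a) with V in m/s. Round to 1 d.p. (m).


Convert speed: V = 175 / 3.6 = 48.6111 m/s
V^2 = 2363.0401
d = 2363.0401 / (2 * 0.6)
d = 2363.0401 / 1.2
d = 1969.2 m

1969.2


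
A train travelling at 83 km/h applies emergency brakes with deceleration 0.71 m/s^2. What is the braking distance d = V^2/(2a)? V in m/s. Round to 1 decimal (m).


Convert speed: V = 83 / 3.6 = 23.0556 m/s
V^2 = 531.5586
d = 531.5586 / (2 * 0.71)
d = 531.5586 / 1.42
d = 374.3 m

374.3


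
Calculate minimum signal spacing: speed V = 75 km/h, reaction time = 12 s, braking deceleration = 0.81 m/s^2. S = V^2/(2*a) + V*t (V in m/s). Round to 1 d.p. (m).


V = 75 / 3.6 = 20.8333 m/s
Braking distance = 20.8333^2 / (2*0.81) = 267.9184 m
Sighting distance = 20.8333 * 12 = 250.0 m
S = 267.9184 + 250.0 = 517.9 m

517.9


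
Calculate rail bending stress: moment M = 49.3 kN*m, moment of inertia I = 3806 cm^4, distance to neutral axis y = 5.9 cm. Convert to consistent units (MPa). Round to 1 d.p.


Convert units:
M = 49.3 kN*m = 49300000 N*mm
y = 5.9 cm = 59 mm
I = 3806 cm^4 = 38060000 mm^4
sigma = 49300000 * 59 / 38060000
sigma = 76.4 MPa

76.4


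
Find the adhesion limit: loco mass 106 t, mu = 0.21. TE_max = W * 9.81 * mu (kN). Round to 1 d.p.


TE_max = W * g * mu
TE_max = 106 * 9.81 * 0.21
TE_max = 1039.86 * 0.21
TE_max = 218.4 kN

218.4


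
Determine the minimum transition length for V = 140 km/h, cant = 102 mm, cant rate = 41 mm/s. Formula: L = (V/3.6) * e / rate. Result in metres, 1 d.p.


Convert speed: V = 140 / 3.6 = 38.8889 m/s
L = 38.8889 * 102 / 41
L = 3966.6667 / 41
L = 96.7 m

96.7


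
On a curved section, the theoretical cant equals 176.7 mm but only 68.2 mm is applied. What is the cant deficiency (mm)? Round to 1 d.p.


Cant deficiency = equilibrium cant - actual cant
CD = 176.7 - 68.2
CD = 108.5 mm

108.5


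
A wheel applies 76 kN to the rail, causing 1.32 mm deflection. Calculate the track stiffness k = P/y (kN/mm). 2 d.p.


Track stiffness k = P / y
k = 76 / 1.32
k = 57.58 kN/mm

57.58


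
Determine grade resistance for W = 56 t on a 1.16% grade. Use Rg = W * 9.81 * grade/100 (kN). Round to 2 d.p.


Rg = W * 9.81 * grade / 100
Rg = 56 * 9.81 * 1.16 / 100
Rg = 549.36 * 0.0116
Rg = 6.37 kN

6.37


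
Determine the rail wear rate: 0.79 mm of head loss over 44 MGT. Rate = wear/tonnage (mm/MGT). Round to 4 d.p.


Wear rate = total wear / cumulative tonnage
Rate = 0.79 / 44
Rate = 0.0180 mm/MGT

0.0180


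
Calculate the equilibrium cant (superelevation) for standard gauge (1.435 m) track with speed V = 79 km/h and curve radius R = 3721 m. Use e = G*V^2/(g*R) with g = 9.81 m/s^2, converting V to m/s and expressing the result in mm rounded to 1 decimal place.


Convert speed: V = 79 / 3.6 = 21.9444 m/s
Apply formula: e = 1.435 * 21.9444^2 / (9.81 * 3721)
e = 1.435 * 481.5586 / 36503.01
e = 0.018931 m = 18.9 mm

18.9


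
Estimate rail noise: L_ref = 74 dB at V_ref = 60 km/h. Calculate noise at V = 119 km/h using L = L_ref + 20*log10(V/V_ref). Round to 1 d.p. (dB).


V/V_ref = 119 / 60 = 1.983333
log10(1.983333) = 0.297396
20 * 0.297396 = 5.9479
L = 74 + 5.9479 = 79.9 dB

79.9


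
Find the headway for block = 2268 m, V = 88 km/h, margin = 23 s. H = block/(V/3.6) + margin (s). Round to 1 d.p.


V = 88 / 3.6 = 24.4444 m/s
Block traversal time = 2268 / 24.4444 = 92.7818 s
Headway = 92.7818 + 23
Headway = 115.8 s

115.8


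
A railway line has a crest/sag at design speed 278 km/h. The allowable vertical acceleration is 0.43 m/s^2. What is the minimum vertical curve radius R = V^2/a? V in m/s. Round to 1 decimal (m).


Convert speed: V = 278 / 3.6 = 77.2222 m/s
V^2 = 5963.2716 m^2/s^2
R_v = 5963.2716 / 0.43
R_v = 13868.1 m

13868.1


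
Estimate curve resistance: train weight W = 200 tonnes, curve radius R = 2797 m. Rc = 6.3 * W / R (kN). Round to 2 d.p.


Rc = 6.3 * W / R
Rc = 6.3 * 200 / 2797
Rc = 1260.0 / 2797
Rc = 0.45 kN

0.45


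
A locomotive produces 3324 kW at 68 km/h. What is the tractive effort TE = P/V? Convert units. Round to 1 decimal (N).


Convert: P = 3324 kW = 3324000 W
V = 68 / 3.6 = 18.8889 m/s
TE = 3324000 / 18.8889
TE = 175976.5 N

175976.5


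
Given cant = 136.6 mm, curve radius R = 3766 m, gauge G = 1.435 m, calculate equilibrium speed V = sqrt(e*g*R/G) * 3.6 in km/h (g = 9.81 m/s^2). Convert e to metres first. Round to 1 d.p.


Convert cant: e = 136.6 mm = 0.1366 m
V_ms = sqrt(0.1366 * 9.81 * 3766 / 1.435)
V_ms = sqrt(3516.803649) = 59.3026 m/s
V = 59.3026 * 3.6 = 213.5 km/h

213.5


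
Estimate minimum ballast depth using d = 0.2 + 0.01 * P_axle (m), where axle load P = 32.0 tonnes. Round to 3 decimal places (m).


d = 0.2 + 0.01 * 32.0
d = 0.2 + 0.32
d = 0.520 m

0.520


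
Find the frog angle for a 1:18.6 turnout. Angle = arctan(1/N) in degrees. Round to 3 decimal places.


1/N = 1/18.6 = 0.053763
angle = arctan(0.053763) = 0.053712 rad
angle = 0.053712 * 180/pi = 3.077 degrees

3.077


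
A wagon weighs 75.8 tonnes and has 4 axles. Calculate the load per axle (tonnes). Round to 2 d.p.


Load per axle = total weight / number of axles
Load = 75.8 / 4
Load = 18.95 tonnes

18.95


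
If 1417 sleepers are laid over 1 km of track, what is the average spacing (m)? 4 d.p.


Spacing = 1000 m / number of sleepers
Spacing = 1000 / 1417
Spacing = 0.7057 m

0.7057


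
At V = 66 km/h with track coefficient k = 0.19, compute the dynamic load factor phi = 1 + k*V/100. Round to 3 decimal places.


phi = 1 + k * V / 100
phi = 1 + 0.19 * 66 / 100
phi = 1 + 0.1254
phi = 1.125

1.125


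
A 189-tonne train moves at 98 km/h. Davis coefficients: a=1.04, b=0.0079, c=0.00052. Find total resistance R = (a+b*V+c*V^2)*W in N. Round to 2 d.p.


b*V = 0.0079 * 98 = 0.7742
c*V^2 = 0.00052 * 9604 = 4.99408
R_per_t = 1.04 + 0.7742 + 4.99408 = 6.80828 N/t
R_total = 6.80828 * 189 = 1286.76 N

1286.76


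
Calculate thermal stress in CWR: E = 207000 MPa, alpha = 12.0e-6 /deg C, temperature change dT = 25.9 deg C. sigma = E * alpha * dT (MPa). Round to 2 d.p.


sigma = E * alpha * dT
sigma = 207000 * 12.0e-6 * 25.9
sigma = 2.484 * 25.9
sigma = 64.34 MPa

64.34


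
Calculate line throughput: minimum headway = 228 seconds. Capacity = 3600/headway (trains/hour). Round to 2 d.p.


Capacity = 3600 / headway
Capacity = 3600 / 228
Capacity = 15.79 trains/hour

15.79


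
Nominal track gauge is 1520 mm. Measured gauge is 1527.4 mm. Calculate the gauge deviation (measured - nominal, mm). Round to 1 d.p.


Deviation = measured - nominal
Deviation = 1527.4 - 1520
Deviation = 7.4 mm

7.4


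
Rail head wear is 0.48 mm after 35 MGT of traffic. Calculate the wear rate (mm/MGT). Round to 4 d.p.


Wear rate = total wear / cumulative tonnage
Rate = 0.48 / 35
Rate = 0.0137 mm/MGT

0.0137


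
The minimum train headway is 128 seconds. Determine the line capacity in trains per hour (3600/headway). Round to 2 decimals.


Capacity = 3600 / headway
Capacity = 3600 / 128
Capacity = 28.13 trains/hour

28.13


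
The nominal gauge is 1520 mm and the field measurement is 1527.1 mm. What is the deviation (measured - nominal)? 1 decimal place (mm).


Deviation = measured - nominal
Deviation = 1527.1 - 1520
Deviation = 7.1 mm

7.1


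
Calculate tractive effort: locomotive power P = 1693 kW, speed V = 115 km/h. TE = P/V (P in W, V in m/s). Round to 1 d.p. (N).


Convert: P = 1693 kW = 1693000 W
V = 115 / 3.6 = 31.9444 m/s
TE = 1693000 / 31.9444
TE = 52998.3 N

52998.3


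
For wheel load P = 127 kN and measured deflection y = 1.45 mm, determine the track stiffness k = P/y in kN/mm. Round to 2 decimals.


Track stiffness k = P / y
k = 127 / 1.45
k = 87.59 kN/mm

87.59


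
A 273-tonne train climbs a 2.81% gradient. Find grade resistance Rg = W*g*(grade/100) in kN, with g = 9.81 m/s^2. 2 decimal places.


Rg = W * 9.81 * grade / 100
Rg = 273 * 9.81 * 2.81 / 100
Rg = 2678.13 * 0.0281
Rg = 75.26 kN

75.26


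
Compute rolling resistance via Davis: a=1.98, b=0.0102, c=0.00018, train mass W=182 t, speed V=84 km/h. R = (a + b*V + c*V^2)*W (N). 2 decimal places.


b*V = 0.0102 * 84 = 0.8568
c*V^2 = 0.00018 * 7056 = 1.27008
R_per_t = 1.98 + 0.8568 + 1.27008 = 4.10688 N/t
R_total = 4.10688 * 182 = 747.45 N

747.45


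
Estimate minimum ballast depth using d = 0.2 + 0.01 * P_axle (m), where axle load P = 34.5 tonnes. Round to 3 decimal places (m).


d = 0.2 + 0.01 * 34.5
d = 0.2 + 0.345
d = 0.545 m

0.545


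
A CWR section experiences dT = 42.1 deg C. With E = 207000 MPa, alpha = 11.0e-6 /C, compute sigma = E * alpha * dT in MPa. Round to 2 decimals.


sigma = E * alpha * dT
sigma = 207000 * 11.0e-6 * 42.1
sigma = 2.277 * 42.1
sigma = 95.86 MPa

95.86


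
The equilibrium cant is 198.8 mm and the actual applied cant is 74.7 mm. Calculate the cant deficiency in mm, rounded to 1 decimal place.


Cant deficiency = equilibrium cant - actual cant
CD = 198.8 - 74.7
CD = 124.1 mm

124.1


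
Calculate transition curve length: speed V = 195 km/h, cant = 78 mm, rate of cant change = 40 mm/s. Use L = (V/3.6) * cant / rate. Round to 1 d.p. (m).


Convert speed: V = 195 / 3.6 = 54.1667 m/s
L = 54.1667 * 78 / 40
L = 4225.0 / 40
L = 105.6 m

105.6


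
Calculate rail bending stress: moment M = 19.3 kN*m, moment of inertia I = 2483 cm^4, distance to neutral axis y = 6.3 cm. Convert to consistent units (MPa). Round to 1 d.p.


Convert units:
M = 19.3 kN*m = 19300000 N*mm
y = 6.3 cm = 63 mm
I = 2483 cm^4 = 24830000 mm^4
sigma = 19300000 * 63 / 24830000
sigma = 49.0 MPa

49.0


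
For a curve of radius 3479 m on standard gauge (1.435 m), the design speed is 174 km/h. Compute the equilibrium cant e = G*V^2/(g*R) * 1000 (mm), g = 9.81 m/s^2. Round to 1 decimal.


Convert speed: V = 174 / 3.6 = 48.3333 m/s
Apply formula: e = 1.435 * 48.3333^2 / (9.81 * 3479)
e = 1.435 * 2336.1111 / 34128.99
e = 0.098225 m = 98.2 mm

98.2


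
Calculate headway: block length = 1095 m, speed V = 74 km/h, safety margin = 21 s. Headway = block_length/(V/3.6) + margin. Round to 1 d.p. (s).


V = 74 / 3.6 = 20.5556 m/s
Block traversal time = 1095 / 20.5556 = 53.2703 s
Headway = 53.2703 + 21
Headway = 74.3 s

74.3


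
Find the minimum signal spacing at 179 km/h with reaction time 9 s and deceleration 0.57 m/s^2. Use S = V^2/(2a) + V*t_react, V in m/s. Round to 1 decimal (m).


V = 179 / 3.6 = 49.7222 m/s
Braking distance = 49.7222^2 / (2*0.57) = 2168.6837 m
Sighting distance = 49.7222 * 9 = 447.5 m
S = 2168.6837 + 447.5 = 2616.2 m

2616.2


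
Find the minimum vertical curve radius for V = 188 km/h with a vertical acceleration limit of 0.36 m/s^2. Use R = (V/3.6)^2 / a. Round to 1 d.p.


Convert speed: V = 188 / 3.6 = 52.2222 m/s
V^2 = 2727.1605 m^2/s^2
R_v = 2727.1605 / 0.36
R_v = 7575.4 m

7575.4


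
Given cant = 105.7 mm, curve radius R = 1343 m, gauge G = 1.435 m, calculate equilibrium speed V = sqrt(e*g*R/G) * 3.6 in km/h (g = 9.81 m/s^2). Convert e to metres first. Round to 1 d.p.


Convert cant: e = 105.7 mm = 0.1057 m
V_ms = sqrt(0.1057 * 9.81 * 1343 / 1.435)
V_ms = sqrt(970.438698) = 31.1519 m/s
V = 31.1519 * 3.6 = 112.1 km/h

112.1


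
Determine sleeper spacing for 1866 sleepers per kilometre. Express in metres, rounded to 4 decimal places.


Spacing = 1000 m / number of sleepers
Spacing = 1000 / 1866
Spacing = 0.5359 m

0.5359


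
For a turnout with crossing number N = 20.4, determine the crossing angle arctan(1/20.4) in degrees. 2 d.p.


1/N = 1/20.4 = 0.04902
angle = arctan(0.04902) = 0.04898 rad
angle = 0.04898 * 180/pi = 2.81 degrees

2.81


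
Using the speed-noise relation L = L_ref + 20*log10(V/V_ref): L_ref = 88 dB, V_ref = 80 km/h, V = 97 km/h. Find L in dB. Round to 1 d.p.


V/V_ref = 97 / 80 = 1.2125
log10(1.2125) = 0.083682
20 * 0.083682 = 1.6736
L = 88 + 1.6736 = 89.7 dB

89.7


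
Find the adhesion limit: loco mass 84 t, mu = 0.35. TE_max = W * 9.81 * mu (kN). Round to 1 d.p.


TE_max = W * g * mu
TE_max = 84 * 9.81 * 0.35
TE_max = 824.04 * 0.35
TE_max = 288.4 kN

288.4


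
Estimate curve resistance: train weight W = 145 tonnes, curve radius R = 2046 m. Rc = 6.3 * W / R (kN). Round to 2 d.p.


Rc = 6.3 * W / R
Rc = 6.3 * 145 / 2046
Rc = 913.5 / 2046
Rc = 0.45 kN

0.45


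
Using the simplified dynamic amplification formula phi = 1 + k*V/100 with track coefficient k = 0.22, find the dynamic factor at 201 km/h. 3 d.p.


phi = 1 + k * V / 100
phi = 1 + 0.22 * 201 / 100
phi = 1 + 0.4422
phi = 1.442

1.442


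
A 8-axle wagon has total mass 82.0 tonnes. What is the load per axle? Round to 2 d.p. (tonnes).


Load per axle = total weight / number of axles
Load = 82.0 / 8
Load = 10.25 tonnes

10.25


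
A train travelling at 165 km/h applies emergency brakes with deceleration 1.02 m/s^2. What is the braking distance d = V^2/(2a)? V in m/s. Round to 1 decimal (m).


Convert speed: V = 165 / 3.6 = 45.8333 m/s
V^2 = 2100.6944
d = 2100.6944 / (2 * 1.02)
d = 2100.6944 / 2.04
d = 1029.8 m

1029.8


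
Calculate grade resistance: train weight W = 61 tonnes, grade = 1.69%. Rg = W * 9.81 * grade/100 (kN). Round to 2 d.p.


Rg = W * 9.81 * grade / 100
Rg = 61 * 9.81 * 1.69 / 100
Rg = 598.41 * 0.0169
Rg = 10.11 kN

10.11


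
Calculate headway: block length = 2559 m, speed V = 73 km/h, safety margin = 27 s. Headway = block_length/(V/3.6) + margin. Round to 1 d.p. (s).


V = 73 / 3.6 = 20.2778 m/s
Block traversal time = 2559 / 20.2778 = 126.1973 s
Headway = 126.1973 + 27
Headway = 153.2 s

153.2


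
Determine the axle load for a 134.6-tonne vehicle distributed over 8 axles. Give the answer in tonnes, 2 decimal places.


Load per axle = total weight / number of axles
Load = 134.6 / 8
Load = 16.83 tonnes

16.83


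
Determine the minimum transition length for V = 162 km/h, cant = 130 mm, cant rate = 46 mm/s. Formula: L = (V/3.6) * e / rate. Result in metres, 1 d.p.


Convert speed: V = 162 / 3.6 = 45.0 m/s
L = 45.0 * 130 / 46
L = 5850.0 / 46
L = 127.2 m

127.2


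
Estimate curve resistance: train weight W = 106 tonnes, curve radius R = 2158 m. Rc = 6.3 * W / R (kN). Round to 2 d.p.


Rc = 6.3 * W / R
Rc = 6.3 * 106 / 2158
Rc = 667.8 / 2158
Rc = 0.31 kN

0.31


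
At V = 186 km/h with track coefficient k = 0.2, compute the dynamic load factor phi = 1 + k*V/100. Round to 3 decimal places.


phi = 1 + k * V / 100
phi = 1 + 0.2 * 186 / 100
phi = 1 + 0.372
phi = 1.372

1.372


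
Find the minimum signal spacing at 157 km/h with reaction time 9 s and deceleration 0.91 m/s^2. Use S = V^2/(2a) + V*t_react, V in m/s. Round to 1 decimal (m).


V = 157 / 3.6 = 43.6111 m/s
Braking distance = 43.6111^2 / (2*0.91) = 1045.0159 m
Sighting distance = 43.6111 * 9 = 392.5 m
S = 1045.0159 + 392.5 = 1437.5 m

1437.5


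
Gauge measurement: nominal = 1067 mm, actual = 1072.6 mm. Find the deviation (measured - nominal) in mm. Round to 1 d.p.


Deviation = measured - nominal
Deviation = 1072.6 - 1067
Deviation = 5.6 mm

5.6


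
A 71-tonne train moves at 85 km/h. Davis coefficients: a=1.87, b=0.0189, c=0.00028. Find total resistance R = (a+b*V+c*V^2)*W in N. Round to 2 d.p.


b*V = 0.0189 * 85 = 1.6065
c*V^2 = 0.00028 * 7225 = 2.023
R_per_t = 1.87 + 1.6065 + 2.023 = 5.4995 N/t
R_total = 5.4995 * 71 = 390.46 N

390.46


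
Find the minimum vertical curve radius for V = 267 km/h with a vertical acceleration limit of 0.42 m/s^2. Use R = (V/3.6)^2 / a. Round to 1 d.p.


Convert speed: V = 267 / 3.6 = 74.1667 m/s
V^2 = 5500.6944 m^2/s^2
R_v = 5500.6944 / 0.42
R_v = 13096.9 m

13096.9


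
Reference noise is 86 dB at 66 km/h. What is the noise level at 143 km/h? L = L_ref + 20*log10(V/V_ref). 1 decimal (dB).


V/V_ref = 143 / 66 = 2.166667
log10(2.166667) = 0.335792
20 * 0.335792 = 6.7158
L = 86 + 6.7158 = 92.7 dB

92.7


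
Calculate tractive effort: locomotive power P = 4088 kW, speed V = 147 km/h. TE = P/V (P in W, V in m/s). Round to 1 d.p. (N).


Convert: P = 4088 kW = 4088000 W
V = 147 / 3.6 = 40.8333 m/s
TE = 4088000 / 40.8333
TE = 100114.3 N

100114.3


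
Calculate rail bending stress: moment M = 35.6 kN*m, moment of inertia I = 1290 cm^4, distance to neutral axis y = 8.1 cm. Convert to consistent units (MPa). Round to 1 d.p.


Convert units:
M = 35.6 kN*m = 35600000 N*mm
y = 8.1 cm = 81 mm
I = 1290 cm^4 = 12900000 mm^4
sigma = 35600000 * 81 / 12900000
sigma = 223.5 MPa

223.5


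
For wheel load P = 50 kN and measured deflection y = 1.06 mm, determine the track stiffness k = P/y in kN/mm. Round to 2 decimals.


Track stiffness k = P / y
k = 50 / 1.06
k = 47.17 kN/mm

47.17


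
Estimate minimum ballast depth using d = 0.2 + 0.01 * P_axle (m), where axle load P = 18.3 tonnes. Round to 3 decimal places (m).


d = 0.2 + 0.01 * 18.3
d = 0.2 + 0.183
d = 0.383 m

0.383


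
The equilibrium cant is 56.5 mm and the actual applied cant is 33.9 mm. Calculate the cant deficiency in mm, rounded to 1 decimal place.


Cant deficiency = equilibrium cant - actual cant
CD = 56.5 - 33.9
CD = 22.6 mm

22.6


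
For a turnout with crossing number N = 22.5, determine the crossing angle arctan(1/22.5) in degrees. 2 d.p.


1/N = 1/22.5 = 0.044444
angle = arctan(0.044444) = 0.044415 rad
angle = 0.044415 * 180/pi = 2.54 degrees

2.54


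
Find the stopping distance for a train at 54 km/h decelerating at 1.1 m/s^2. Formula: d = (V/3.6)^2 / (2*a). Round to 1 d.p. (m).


Convert speed: V = 54 / 3.6 = 15.0 m/s
V^2 = 225.0
d = 225.0 / (2 * 1.1)
d = 225.0 / 2.2
d = 102.3 m

102.3


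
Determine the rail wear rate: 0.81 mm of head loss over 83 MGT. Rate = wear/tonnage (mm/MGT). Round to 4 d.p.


Wear rate = total wear / cumulative tonnage
Rate = 0.81 / 83
Rate = 0.0098 mm/MGT

0.0098


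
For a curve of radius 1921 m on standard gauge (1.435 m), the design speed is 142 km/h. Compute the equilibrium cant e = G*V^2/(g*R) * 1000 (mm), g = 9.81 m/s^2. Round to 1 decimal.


Convert speed: V = 142 / 3.6 = 39.4444 m/s
Apply formula: e = 1.435 * 39.4444^2 / (9.81 * 1921)
e = 1.435 * 1555.8642 / 18845.01
e = 0.118475 m = 118.5 mm

118.5


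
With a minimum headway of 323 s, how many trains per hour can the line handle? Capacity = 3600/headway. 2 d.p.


Capacity = 3600 / headway
Capacity = 3600 / 323
Capacity = 11.15 trains/hour

11.15


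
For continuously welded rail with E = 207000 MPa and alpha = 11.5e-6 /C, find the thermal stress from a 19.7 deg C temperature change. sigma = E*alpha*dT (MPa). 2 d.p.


sigma = E * alpha * dT
sigma = 207000 * 11.5e-6 * 19.7
sigma = 2.3805 * 19.7
sigma = 46.90 MPa

46.90


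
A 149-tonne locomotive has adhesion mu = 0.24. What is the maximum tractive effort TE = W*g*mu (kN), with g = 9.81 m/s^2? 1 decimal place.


TE_max = W * g * mu
TE_max = 149 * 9.81 * 0.24
TE_max = 1461.69 * 0.24
TE_max = 350.8 kN

350.8


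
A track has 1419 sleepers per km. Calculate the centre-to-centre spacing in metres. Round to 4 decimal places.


Spacing = 1000 m / number of sleepers
Spacing = 1000 / 1419
Spacing = 0.7047 m

0.7047


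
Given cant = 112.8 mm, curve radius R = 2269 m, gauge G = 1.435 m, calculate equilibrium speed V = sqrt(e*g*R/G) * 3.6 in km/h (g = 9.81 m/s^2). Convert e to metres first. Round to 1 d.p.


Convert cant: e = 112.8 mm = 0.1128 m
V_ms = sqrt(0.1128 * 9.81 * 2269 / 1.435)
V_ms = sqrt(1749.688357) = 41.8293 m/s
V = 41.8293 * 3.6 = 150.6 km/h

150.6


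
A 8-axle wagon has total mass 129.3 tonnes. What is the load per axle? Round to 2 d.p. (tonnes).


Load per axle = total weight / number of axles
Load = 129.3 / 8
Load = 16.16 tonnes

16.16


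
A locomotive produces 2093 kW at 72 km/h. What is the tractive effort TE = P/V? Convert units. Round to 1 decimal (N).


Convert: P = 2093 kW = 2093000 W
V = 72 / 3.6 = 20.0 m/s
TE = 2093000 / 20.0
TE = 104650.0 N

104650.0


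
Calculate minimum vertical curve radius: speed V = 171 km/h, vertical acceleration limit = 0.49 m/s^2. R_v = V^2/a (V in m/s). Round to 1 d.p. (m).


Convert speed: V = 171 / 3.6 = 47.5 m/s
V^2 = 2256.25 m^2/s^2
R_v = 2256.25 / 0.49
R_v = 4604.6 m

4604.6


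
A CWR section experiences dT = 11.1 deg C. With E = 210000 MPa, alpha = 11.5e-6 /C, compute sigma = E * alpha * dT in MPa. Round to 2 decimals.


sigma = E * alpha * dT
sigma = 210000 * 11.5e-6 * 11.1
sigma = 2.415 * 11.1
sigma = 26.81 MPa

26.81


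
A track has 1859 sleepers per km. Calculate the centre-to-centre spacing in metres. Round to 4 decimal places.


Spacing = 1000 m / number of sleepers
Spacing = 1000 / 1859
Spacing = 0.5379 m

0.5379


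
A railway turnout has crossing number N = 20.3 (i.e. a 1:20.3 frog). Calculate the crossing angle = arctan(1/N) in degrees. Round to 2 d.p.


1/N = 1/20.3 = 0.049261
angle = arctan(0.049261) = 0.049221 rad
angle = 0.049221 * 180/pi = 2.82 degrees

2.82


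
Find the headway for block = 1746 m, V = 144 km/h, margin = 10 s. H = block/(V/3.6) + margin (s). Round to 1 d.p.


V = 144 / 3.6 = 40.0 m/s
Block traversal time = 1746 / 40.0 = 43.65 s
Headway = 43.65 + 10
Headway = 53.7 s

53.7


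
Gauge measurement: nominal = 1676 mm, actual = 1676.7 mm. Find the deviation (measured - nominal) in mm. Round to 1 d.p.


Deviation = measured - nominal
Deviation = 1676.7 - 1676
Deviation = 0.7 mm

0.7


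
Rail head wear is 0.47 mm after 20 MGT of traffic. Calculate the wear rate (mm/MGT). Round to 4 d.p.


Wear rate = total wear / cumulative tonnage
Rate = 0.47 / 20
Rate = 0.0235 mm/MGT

0.0235


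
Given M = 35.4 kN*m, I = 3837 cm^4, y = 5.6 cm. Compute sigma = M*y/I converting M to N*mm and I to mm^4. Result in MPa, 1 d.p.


Convert units:
M = 35.4 kN*m = 35400000 N*mm
y = 5.6 cm = 56 mm
I = 3837 cm^4 = 38370000 mm^4
sigma = 35400000 * 56 / 38370000
sigma = 51.7 MPa

51.7


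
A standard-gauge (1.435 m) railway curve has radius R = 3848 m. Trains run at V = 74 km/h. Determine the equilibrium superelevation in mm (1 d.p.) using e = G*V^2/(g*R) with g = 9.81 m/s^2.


Convert speed: V = 74 / 3.6 = 20.5556 m/s
Apply formula: e = 1.435 * 20.5556^2 / (9.81 * 3848)
e = 1.435 * 422.5309 / 37748.88
e = 0.016062 m = 16.1 mm

16.1
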